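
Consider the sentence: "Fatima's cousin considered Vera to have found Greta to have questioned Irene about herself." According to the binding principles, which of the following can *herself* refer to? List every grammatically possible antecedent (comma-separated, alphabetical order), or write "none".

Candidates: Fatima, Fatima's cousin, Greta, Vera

Greta

*herself* is a reflexive; Principle A requires it to be bound within its binding domain — the clause headed by 'questioned'.
— Fatima: possessor inside the subject DP of the matrix clause; does not c-command the reflexive — cannot bind it (Principle A).
— Fatima's cousin: subject of the matrix clause; c-commands the reflexive but lies outside its binding domain — cannot bind it (Principle A).
— Greta: subject of the clause headed by 'questioned'; c-commands the reflexive within its binding domain — allowed (Principle A).
— Vera: subject of the clause headed by 'found'; c-commands the reflexive but lies outside its binding domain — cannot bind it (Principle A).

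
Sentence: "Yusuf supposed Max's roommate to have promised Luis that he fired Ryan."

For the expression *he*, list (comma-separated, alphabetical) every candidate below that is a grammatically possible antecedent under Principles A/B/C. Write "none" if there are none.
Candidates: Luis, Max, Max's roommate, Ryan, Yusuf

Luis, Max, Max's roommate, Yusuf

*he* is a pronoun; Principle B requires it to be free in its binding domain — the clause headed by 'fired'.
— Luis: object of the clause headed by 'promised'; c-commands the pronoun but lies outside its binding domain — allowed.
— Max: possessor inside the subject DP of the clause headed by 'promised'; does not c-command the pronoun — Principle B does not apply; allowed.
— Max's roommate: subject of the clause headed by 'promised'; c-commands the pronoun but lies outside its binding domain — allowed.
— Ryan: object of the clause headed by 'fired'; is c-commanded by the pronoun; coreference would bind this R-expression — blocked (Principle C).
— Yusuf: subject of the matrix clause; c-commands the pronoun but lies outside its binding domain — allowed.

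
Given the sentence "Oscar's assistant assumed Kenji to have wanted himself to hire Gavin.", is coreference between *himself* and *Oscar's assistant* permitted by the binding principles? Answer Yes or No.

*himself* is a reflexive; Principle A requires it to be bound within its binding domain — the clause headed by 'wanted'.
— Oscar's assistant: subject of the matrix clause; c-commands the reflexive but lies outside its binding domain — cannot bind it (Principle A).

No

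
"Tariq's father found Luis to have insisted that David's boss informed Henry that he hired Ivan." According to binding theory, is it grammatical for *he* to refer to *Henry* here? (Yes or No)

*Henry* is an R-expression; Principle C requires it to be free (not bound by any c-commanding expression).
— he: subject of the clause headed by 'hired'; the pronoun does not c-command the R-expression — coreference allowed.

Yes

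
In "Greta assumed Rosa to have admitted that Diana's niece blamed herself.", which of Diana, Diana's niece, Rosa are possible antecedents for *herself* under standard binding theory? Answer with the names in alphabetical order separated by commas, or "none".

Diana's niece

*herself* is a reflexive; Principle A requires it to be bound within its binding domain — the clause headed by 'blamed'.
— Diana: possessor inside the subject DP of the clause headed by 'blamed'; does not c-command the reflexive — cannot bind it (Principle A).
— Diana's niece: subject of the clause headed by 'blamed'; c-commands the reflexive within its binding domain — allowed (Principle A).
— Rosa: subject of the clause headed by 'admitted'; c-commands the reflexive but lies outside its binding domain — cannot bind it (Principle A).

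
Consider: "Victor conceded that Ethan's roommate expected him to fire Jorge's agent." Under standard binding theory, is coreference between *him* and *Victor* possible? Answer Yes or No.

Yes

*Victor* is an R-expression; Principle C requires it to be free (not bound by any c-commanding expression).
— him: subject of the clause headed by 'fire'; the pronoun does not c-command the R-expression — coreference allowed.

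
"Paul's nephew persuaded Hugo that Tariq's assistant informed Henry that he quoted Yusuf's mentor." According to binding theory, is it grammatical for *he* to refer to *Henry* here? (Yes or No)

*Henry* is an R-expression; Principle C requires it to be free (not bound by any c-commanding expression).
— he: subject of the clause headed by 'quoted'; the pronoun does not c-command the R-expression — coreference allowed.

Yes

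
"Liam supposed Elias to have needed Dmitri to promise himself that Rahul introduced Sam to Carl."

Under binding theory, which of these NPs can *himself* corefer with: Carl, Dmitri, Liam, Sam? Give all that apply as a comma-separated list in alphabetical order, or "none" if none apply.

*himself* is a reflexive; Principle A requires it to be bound within its binding domain — the clause headed by 'promise'.
— Carl: second object of the clause headed by 'introduced'; does not c-command the reflexive — cannot bind it (Principle A).
— Dmitri: subject of the clause headed by 'promise'; c-commands the reflexive within its binding domain — allowed (Principle A).
— Liam: subject of the matrix clause; c-commands the reflexive but lies outside its binding domain — cannot bind it (Principle A).
— Sam: object of the clause headed by 'introduced'; does not c-command the reflexive — cannot bind it (Principle A).

Dmitri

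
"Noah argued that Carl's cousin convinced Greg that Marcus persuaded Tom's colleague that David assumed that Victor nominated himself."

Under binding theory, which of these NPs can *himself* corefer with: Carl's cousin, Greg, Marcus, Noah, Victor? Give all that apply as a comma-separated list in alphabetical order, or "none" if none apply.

*himself* is a reflexive; Principle A requires it to be bound within its binding domain — the clause headed by 'nominated'.
— Carl's cousin: subject of the clause headed by 'convinced'; c-commands the reflexive but lies outside its binding domain — cannot bind it (Principle A).
— Greg: object of the clause headed by 'convinced'; c-commands the reflexive but lies outside its binding domain — cannot bind it (Principle A).
— Marcus: subject of the clause headed by 'persuaded'; c-commands the reflexive but lies outside its binding domain — cannot bind it (Principle A).
— Noah: subject of the matrix clause; c-commands the reflexive but lies outside its binding domain — cannot bind it (Principle A).
— Victor: subject of the clause headed by 'nominated'; c-commands the reflexive within its binding domain — allowed (Principle A).

Victor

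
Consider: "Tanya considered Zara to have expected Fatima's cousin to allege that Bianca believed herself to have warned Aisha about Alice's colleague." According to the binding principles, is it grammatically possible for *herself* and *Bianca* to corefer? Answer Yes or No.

*herself* is a reflexive; Principle A requires it to be bound within its binding domain — the clause headed by 'believed'.
— Bianca: subject of the clause headed by 'believed'; c-commands the reflexive within its binding domain — allowed (Principle A).

Yes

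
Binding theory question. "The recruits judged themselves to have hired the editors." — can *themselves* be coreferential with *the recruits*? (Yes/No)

Yes

*themselves* is a reflexive; Principle A requires it to be bound within its binding domain — the matrix clause.
— the recruits: subject of the matrix clause; c-commands the reflexive within its binding domain — allowed (Principle A).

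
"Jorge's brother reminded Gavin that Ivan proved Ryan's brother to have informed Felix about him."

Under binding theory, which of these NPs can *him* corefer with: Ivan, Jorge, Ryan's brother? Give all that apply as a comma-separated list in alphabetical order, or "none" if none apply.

Ivan, Jorge

*him* is a pronoun; Principle B requires it to be free in its binding domain — the clause headed by 'informed'.
— Ivan: subject of the clause headed by 'proved'; c-commands the pronoun but lies outside its binding domain — allowed.
— Jorge: possessor inside the subject DP of the matrix clause; does not c-command the pronoun — Principle B does not apply; allowed.
— Ryan's brother: subject of the clause headed by 'informed'; c-commands the pronoun within its binding domain — blocked (Principle B).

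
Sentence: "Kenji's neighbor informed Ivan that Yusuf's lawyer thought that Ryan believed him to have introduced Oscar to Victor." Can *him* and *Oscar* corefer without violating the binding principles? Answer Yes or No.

No

*Oscar* is an R-expression; Principle C requires it to be free (not bound by any c-commanding expression).
— him: subject of the clause headed by 'introduced'; the pronoun c-commands the R-expression — coreference blocked (Principle C).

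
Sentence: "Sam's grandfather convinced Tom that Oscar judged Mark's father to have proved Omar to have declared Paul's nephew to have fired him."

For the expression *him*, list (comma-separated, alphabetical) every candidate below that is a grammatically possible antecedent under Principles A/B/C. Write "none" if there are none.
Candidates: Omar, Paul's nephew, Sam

*him* is a pronoun; Principle B requires it to be free in its binding domain — the clause headed by 'fired'.
— Omar: subject of the clause headed by 'declared'; c-commands the pronoun but lies outside its binding domain — allowed.
— Paul's nephew: subject of the clause headed by 'fired'; c-commands the pronoun within its binding domain — blocked (Principle B).
— Sam: possessor inside the subject DP of the matrix clause; does not c-command the pronoun — Principle B does not apply; allowed.

Omar, Sam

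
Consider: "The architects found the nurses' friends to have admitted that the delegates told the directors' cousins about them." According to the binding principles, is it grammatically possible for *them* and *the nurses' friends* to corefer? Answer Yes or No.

Yes

*them* is a pronoun; Principle B requires it to be free in its binding domain — the clause headed by 'told'.
— the nurses' friends: subject of the clause headed by 'admitted'; c-commands the pronoun but lies outside its binding domain — allowed.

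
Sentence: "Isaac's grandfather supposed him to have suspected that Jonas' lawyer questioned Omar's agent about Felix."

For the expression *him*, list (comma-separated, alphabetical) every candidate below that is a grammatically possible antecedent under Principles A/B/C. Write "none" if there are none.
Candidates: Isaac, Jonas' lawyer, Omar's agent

Isaac

*him* is a pronoun; Principle B requires it to be free in its binding domain — the matrix clause.
— Isaac: possessor inside the subject DP of the matrix clause; does not c-command the pronoun — Principle B does not apply; allowed.
— Jonas' lawyer: subject of the clause headed by 'questioned'; is c-commanded by the pronoun; coreference would bind this R-expression — blocked (Principle C).
— Omar's agent: object of the clause headed by 'questioned'; is c-commanded by the pronoun; coreference would bind this R-expression — blocked (Principle C).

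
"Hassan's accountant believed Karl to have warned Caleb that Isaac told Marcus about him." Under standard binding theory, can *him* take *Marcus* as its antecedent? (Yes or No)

No

*him* is a pronoun; Principle B requires it to be free in its binding domain — the clause headed by 'told'.
— Marcus: object of the clause headed by 'told'; c-commands the pronoun within its binding domain — blocked (Principle B).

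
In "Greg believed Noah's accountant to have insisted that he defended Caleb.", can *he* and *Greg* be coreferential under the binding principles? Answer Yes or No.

*Greg* is an R-expression; Principle C requires it to be free (not bound by any c-commanding expression).
— he: subject of the clause headed by 'defended'; the pronoun does not c-command the R-expression — coreference allowed.

Yes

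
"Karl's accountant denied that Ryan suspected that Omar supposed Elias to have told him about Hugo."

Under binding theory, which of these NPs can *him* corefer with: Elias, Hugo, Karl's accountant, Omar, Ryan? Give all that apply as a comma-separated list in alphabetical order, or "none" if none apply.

Karl's accountant, Omar, Ryan

*him* is a pronoun; Principle B requires it to be free in its binding domain — the clause headed by 'told'.
— Elias: subject of the clause headed by 'told'; c-commands the pronoun within its binding domain — blocked (Principle B).
— Hugo: second object of the clause headed by 'told'; is c-commanded by the pronoun; coreference would bind this R-expression — blocked (Principle C).
— Karl's accountant: subject of the matrix clause; c-commands the pronoun but lies outside its binding domain — allowed.
— Omar: subject of the clause headed by 'supposed'; c-commands the pronoun but lies outside its binding domain — allowed.
— Ryan: subject of the clause headed by 'suspected'; c-commands the pronoun but lies outside its binding domain — allowed.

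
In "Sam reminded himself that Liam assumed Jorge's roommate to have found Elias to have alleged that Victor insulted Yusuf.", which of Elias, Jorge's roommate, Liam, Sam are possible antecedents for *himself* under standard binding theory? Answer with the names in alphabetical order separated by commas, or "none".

Sam

*himself* is a reflexive; Principle A requires it to be bound within its binding domain — the matrix clause.
— Elias: subject of the clause headed by 'alleged'; does not c-command the reflexive — cannot bind it (Principle A).
— Jorge's roommate: subject of the clause headed by 'found'; does not c-command the reflexive — cannot bind it (Principle A).
— Liam: subject of the clause headed by 'assumed'; does not c-command the reflexive — cannot bind it (Principle A).
— Sam: subject of the matrix clause; c-commands the reflexive within its binding domain — allowed (Principle A).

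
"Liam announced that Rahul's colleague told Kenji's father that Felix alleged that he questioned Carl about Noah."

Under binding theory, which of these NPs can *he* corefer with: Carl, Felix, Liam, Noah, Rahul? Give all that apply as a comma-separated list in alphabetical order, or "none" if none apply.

Felix, Liam, Rahul

*he* is a pronoun; Principle B requires it to be free in its binding domain — the clause headed by 'questioned'.
— Carl: object of the clause headed by 'questioned'; is c-commanded by the pronoun; coreference would bind this R-expression — blocked (Principle C).
— Felix: subject of the clause headed by 'alleged'; c-commands the pronoun but lies outside its binding domain — allowed.
— Liam: subject of the matrix clause; c-commands the pronoun but lies outside its binding domain — allowed.
— Noah: second object of the clause headed by 'questioned'; is c-commanded by the pronoun; coreference would bind this R-expression — blocked (Principle C).
— Rahul: possessor inside the subject DP of the clause headed by 'told'; does not c-command the pronoun — Principle B does not apply; allowed.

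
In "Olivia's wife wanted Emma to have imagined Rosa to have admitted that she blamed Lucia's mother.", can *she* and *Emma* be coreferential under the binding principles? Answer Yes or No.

Yes

*Emma* is an R-expression; Principle C requires it to be free (not bound by any c-commanding expression).
— she: subject of the clause headed by 'blamed'; the pronoun does not c-command the R-expression — coreference allowed.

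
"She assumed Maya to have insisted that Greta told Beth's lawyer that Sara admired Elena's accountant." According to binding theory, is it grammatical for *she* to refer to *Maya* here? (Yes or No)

No

*Maya* is an R-expression; Principle C requires it to be free (not bound by any c-commanding expression).
— she: subject of the matrix clause; the pronoun c-commands the R-expression — coreference blocked (Principle C).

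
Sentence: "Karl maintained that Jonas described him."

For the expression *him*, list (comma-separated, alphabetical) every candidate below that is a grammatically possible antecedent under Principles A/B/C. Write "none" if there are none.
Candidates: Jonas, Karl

*him* is a pronoun; Principle B requires it to be free in its binding domain — the clause headed by 'described'.
— Jonas: subject of the clause headed by 'described'; c-commands the pronoun within its binding domain — blocked (Principle B).
— Karl: subject of the matrix clause; c-commands the pronoun but lies outside its binding domain — allowed.

Karl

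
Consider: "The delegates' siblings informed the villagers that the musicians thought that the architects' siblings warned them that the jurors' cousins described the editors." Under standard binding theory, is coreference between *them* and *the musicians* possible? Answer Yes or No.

Yes

*the musicians* is an R-expression; Principle C requires it to be free (not bound by any c-commanding expression).
— them: object of the clause headed by 'warned'; the pronoun does not c-command the R-expression — coreference allowed.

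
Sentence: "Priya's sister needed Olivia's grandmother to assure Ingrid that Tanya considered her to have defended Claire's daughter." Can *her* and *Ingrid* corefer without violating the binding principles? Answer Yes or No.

Yes

*Ingrid* is an R-expression; Principle C requires it to be free (not bound by any c-commanding expression).
— her: subject of the clause headed by 'defended'; the pronoun does not c-command the R-expression — coreference allowed.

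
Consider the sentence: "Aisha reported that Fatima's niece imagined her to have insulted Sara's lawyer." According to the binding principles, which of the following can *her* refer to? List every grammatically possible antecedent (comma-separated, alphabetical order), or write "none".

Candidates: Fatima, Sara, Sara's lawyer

Fatima

*her* is a pronoun; Principle B requires it to be free in its binding domain — the clause headed by 'imagined'.
— Fatima: possessor inside the subject DP of the clause headed by 'imagined'; does not c-command the pronoun — Principle B does not apply; allowed.
— Sara: possessor inside the object DP of the clause headed by 'insulted'; is c-commanded by the pronoun; coreference would bind this R-expression — blocked (Principle C).
— Sara's lawyer: object of the clause headed by 'insulted'; is c-commanded by the pronoun; coreference would bind this R-expression — blocked (Principle C).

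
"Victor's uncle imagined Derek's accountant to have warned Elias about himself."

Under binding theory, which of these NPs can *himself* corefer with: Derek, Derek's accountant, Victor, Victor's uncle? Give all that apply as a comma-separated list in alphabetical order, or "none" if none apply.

Derek's accountant

*himself* is a reflexive; Principle A requires it to be bound within its binding domain — the clause headed by 'warned'.
— Derek: possessor inside the subject DP of the clause headed by 'warned'; does not c-command the reflexive — cannot bind it (Principle A).
— Derek's accountant: subject of the clause headed by 'warned'; c-commands the reflexive within its binding domain — allowed (Principle A).
— Victor: possessor inside the subject DP of the matrix clause; does not c-command the reflexive — cannot bind it (Principle A).
— Victor's uncle: subject of the matrix clause; c-commands the reflexive but lies outside its binding domain — cannot bind it (Principle A).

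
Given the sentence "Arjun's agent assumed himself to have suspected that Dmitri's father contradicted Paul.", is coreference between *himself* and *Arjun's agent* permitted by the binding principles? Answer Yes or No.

Yes

*himself* is a reflexive; Principle A requires it to be bound within its binding domain — the matrix clause.
— Arjun's agent: subject of the matrix clause; c-commands the reflexive within its binding domain — allowed (Principle A).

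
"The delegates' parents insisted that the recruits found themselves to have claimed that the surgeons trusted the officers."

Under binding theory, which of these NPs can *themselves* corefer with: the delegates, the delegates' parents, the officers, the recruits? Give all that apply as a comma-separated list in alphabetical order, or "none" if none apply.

*themselves* is a reflexive; Principle A requires it to be bound within its binding domain — the clause headed by 'found'.
— the delegates: possessor inside the subject DP of the matrix clause; does not c-command the reflexive — cannot bind it (Principle A).
— the delegates' parents: subject of the matrix clause; c-commands the reflexive but lies outside its binding domain — cannot bind it (Principle A).
— the officers: object of the clause headed by 'trusted'; does not c-command the reflexive — cannot bind it (Principle A).
— the recruits: subject of the clause headed by 'found'; c-commands the reflexive within its binding domain — allowed (Principle A).

the recruits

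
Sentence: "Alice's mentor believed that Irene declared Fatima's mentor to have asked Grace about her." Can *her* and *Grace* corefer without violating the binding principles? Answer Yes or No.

*Grace* is an R-expression; Principle C requires it to be free (not bound by any c-commanding expression).
— her: second object of the clause headed by 'asked'; the R-expression locally c-commands the pronoun — coreference blocked (Principle B on the pronoun).

No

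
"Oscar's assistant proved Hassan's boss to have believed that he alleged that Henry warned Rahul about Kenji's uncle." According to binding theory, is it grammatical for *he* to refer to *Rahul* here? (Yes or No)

*Rahul* is an R-expression; Principle C requires it to be free (not bound by any c-commanding expression).
— he: subject of the clause headed by 'alleged'; the pronoun c-commands the R-expression — coreference blocked (Principle C).

No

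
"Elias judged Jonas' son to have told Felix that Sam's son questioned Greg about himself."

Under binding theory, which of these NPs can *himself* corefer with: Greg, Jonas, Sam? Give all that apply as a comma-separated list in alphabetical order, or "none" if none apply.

Greg

*himself* is a reflexive; Principle A requires it to be bound within its binding domain — the clause headed by 'questioned'.
— Greg: object of the clause headed by 'questioned'; c-commands the reflexive within its binding domain — allowed (Principle A).
— Jonas: possessor inside the subject DP of the clause headed by 'told'; does not c-command the reflexive — cannot bind it (Principle A).
— Sam: possessor inside the subject DP of the clause headed by 'questioned'; does not c-command the reflexive — cannot bind it (Principle A).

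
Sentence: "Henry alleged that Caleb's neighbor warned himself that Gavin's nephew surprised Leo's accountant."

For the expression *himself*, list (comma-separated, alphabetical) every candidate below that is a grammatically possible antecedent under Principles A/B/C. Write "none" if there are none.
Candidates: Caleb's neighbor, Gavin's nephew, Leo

*himself* is a reflexive; Principle A requires it to be bound within its binding domain — the clause headed by 'warned'.
— Caleb's neighbor: subject of the clause headed by 'warned'; c-commands the reflexive within its binding domain — allowed (Principle A).
— Gavin's nephew: subject of the clause headed by 'surprised'; does not c-command the reflexive — cannot bind it (Principle A).
— Leo: possessor inside the object DP of the clause headed by 'surprised'; does not c-command the reflexive — cannot bind it (Principle A).

Caleb's neighbor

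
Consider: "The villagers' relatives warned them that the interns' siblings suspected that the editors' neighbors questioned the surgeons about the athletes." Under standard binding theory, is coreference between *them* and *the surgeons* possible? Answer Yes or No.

No

*the surgeons* is an R-expression; Principle C requires it to be free (not bound by any c-commanding expression).
— them: object of the matrix clause; the pronoun c-commands the R-expression — coreference blocked (Principle C).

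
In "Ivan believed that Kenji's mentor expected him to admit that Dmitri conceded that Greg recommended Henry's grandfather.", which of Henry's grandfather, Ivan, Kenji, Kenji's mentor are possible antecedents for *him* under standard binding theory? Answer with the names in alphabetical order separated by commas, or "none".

Ivan, Kenji

*him* is a pronoun; Principle B requires it to be free in its binding domain — the clause headed by 'expected'.
— Henry's grandfather: object of the clause headed by 'recommended'; is c-commanded by the pronoun; coreference would bind this R-expression — blocked (Principle C).
— Ivan: subject of the matrix clause; c-commands the pronoun but lies outside its binding domain — allowed.
— Kenji: possessor inside the subject DP of the clause headed by 'expected'; does not c-command the pronoun — Principle B does not apply; allowed.
— Kenji's mentor: subject of the clause headed by 'expected'; c-commands the pronoun within its binding domain — blocked (Principle B).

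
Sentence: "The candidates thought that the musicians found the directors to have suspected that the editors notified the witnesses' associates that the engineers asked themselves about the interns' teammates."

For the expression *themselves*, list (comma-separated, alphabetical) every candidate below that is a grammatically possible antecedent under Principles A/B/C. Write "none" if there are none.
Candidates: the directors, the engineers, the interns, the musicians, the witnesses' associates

*themselves* is a reflexive; Principle A requires it to be bound within its binding domain — the clause headed by 'asked'.
— the directors: subject of the clause headed by 'suspected'; c-commands the reflexive but lies outside its binding domain — cannot bind it (Principle A).
— the engineers: subject of the clause headed by 'asked'; c-commands the reflexive within its binding domain — allowed (Principle A).
— the interns: possessor inside the second object DP of the clause headed by 'asked'; does not c-command the reflexive — cannot bind it (Principle A).
— the musicians: subject of the clause headed by 'found'; c-commands the reflexive but lies outside its binding domain — cannot bind it (Principle A).
— the witnesses' associates: object of the clause headed by 'notified'; c-commands the reflexive but lies outside its binding domain — cannot bind it (Principle A).

the engineers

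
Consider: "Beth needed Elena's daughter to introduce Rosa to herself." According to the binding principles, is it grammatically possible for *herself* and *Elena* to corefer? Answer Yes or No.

No

*herself* is a reflexive; Principle A requires it to be bound within its binding domain — the clause headed by 'introduce'.
— Elena: possessor inside the subject DP of the clause headed by 'introduce'; does not c-command the reflexive — cannot bind it (Principle A).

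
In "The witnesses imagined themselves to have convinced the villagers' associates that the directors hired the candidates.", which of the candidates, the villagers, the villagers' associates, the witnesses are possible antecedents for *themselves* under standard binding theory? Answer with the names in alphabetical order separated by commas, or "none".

*themselves* is a reflexive; Principle A requires it to be bound within its binding domain — the matrix clause.
— the candidates: object of the clause headed by 'hired'; does not c-command the reflexive — cannot bind it (Principle A).
— the villagers: possessor inside the object DP of the clause headed by 'convinced'; does not c-command the reflexive — cannot bind it (Principle A).
— the villagers' associates: object of the clause headed by 'convinced'; does not c-command the reflexive — cannot bind it (Principle A).
— the witnesses: subject of the matrix clause; c-commands the reflexive within its binding domain — allowed (Principle A).

the witnesses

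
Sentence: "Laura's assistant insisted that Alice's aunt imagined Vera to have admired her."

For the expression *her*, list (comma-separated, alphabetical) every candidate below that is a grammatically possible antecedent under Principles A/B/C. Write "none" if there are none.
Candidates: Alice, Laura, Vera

*her* is a pronoun; Principle B requires it to be free in its binding domain — the clause headed by 'admired'.
— Alice: possessor inside the subject DP of the clause headed by 'imagined'; does not c-command the pronoun — Principle B does not apply; allowed.
— Laura: possessor inside the subject DP of the matrix clause; does not c-command the pronoun — Principle B does not apply; allowed.
— Vera: subject of the clause headed by 'admired'; c-commands the pronoun within its binding domain — blocked (Principle B).

Alice, Laura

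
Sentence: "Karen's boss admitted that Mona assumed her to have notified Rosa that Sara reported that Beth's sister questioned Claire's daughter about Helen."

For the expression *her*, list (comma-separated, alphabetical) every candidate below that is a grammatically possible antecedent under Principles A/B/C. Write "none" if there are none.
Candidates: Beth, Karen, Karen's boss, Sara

*her* is a pronoun; Principle B requires it to be free in its binding domain — the clause headed by 'assumed'.
— Beth: possessor inside the subject DP of the clause headed by 'questioned'; is c-commanded by the pronoun; coreference would bind this R-expression — blocked (Principle C).
— Karen: possessor inside the subject DP of the matrix clause; does not c-command the pronoun — Principle B does not apply; allowed.
— Karen's boss: subject of the matrix clause; c-commands the pronoun but lies outside its binding domain — allowed.
— Sara: subject of the clause headed by 'reported'; is c-commanded by the pronoun; coreference would bind this R-expression — blocked (Principle C).

Karen, Karen's boss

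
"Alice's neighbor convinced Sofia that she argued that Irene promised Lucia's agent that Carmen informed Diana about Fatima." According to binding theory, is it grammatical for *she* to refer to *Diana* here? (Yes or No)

No

*Diana* is an R-expression; Principle C requires it to be free (not bound by any c-commanding expression).
— she: subject of the clause headed by 'argued'; the pronoun c-commands the R-expression — coreference blocked (Principle C).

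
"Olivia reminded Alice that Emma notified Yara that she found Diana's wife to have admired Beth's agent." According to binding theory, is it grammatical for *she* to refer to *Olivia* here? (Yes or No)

Yes

*Olivia* is an R-expression; Principle C requires it to be free (not bound by any c-commanding expression).
— she: subject of the clause headed by 'found'; the pronoun does not c-command the R-expression — coreference allowed.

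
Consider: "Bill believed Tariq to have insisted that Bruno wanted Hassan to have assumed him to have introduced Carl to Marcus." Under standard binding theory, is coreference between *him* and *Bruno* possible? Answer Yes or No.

Yes

*Bruno* is an R-expression; Principle C requires it to be free (not bound by any c-commanding expression).
— him: subject of the clause headed by 'introduced'; the pronoun does not c-command the R-expression — coreference allowed.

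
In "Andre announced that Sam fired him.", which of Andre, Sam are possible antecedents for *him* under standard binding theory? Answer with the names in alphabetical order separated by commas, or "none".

*him* is a pronoun; Principle B requires it to be free in its binding domain — the clause headed by 'fired'.
— Andre: subject of the matrix clause; c-commands the pronoun but lies outside its binding domain — allowed.
— Sam: subject of the clause headed by 'fired'; c-commands the pronoun within its binding domain — blocked (Principle B).

Andre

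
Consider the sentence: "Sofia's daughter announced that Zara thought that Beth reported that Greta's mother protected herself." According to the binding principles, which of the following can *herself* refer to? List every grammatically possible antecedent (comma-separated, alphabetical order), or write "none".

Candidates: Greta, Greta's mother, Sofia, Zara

Greta's mother

*herself* is a reflexive; Principle A requires it to be bound within its binding domain — the clause headed by 'protected'.
— Greta: possessor inside the subject DP of the clause headed by 'protected'; does not c-command the reflexive — cannot bind it (Principle A).
— Greta's mother: subject of the clause headed by 'protected'; c-commands the reflexive within its binding domain — allowed (Principle A).
— Sofia: possessor inside the subject DP of the matrix clause; does not c-command the reflexive — cannot bind it (Principle A).
— Zara: subject of the clause headed by 'thought'; c-commands the reflexive but lies outside its binding domain — cannot bind it (Principle A).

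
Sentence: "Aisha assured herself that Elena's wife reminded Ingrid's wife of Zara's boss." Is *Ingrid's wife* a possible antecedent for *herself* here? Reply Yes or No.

No

*herself* is a reflexive; Principle A requires it to be bound within its binding domain — the matrix clause.
— Ingrid's wife: object of the clause headed by 'reminded'; does not c-command the reflexive — cannot bind it (Principle A).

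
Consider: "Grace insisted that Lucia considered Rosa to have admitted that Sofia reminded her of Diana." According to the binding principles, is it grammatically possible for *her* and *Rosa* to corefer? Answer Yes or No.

*her* is a pronoun; Principle B requires it to be free in its binding domain — the clause headed by 'reminded'.
— Rosa: subject of the clause headed by 'admitted'; c-commands the pronoun but lies outside its binding domain — allowed.

Yes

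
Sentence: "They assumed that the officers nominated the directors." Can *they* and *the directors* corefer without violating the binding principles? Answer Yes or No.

No

*the directors* is an R-expression; Principle C requires it to be free (not bound by any c-commanding expression).
— they: subject of the matrix clause; the pronoun c-commands the R-expression — coreference blocked (Principle C).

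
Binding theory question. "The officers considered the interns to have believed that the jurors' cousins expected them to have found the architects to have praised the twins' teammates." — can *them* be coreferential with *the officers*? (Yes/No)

*them* is a pronoun; Principle B requires it to be free in its binding domain — the clause headed by 'expected'.
— the officers: subject of the matrix clause; c-commands the pronoun but lies outside its binding domain — allowed.

Yes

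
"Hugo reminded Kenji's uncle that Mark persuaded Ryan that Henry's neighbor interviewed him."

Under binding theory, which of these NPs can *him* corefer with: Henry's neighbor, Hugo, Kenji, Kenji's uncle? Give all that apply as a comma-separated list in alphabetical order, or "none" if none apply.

*him* is a pronoun; Principle B requires it to be free in its binding domain — the clause headed by 'interviewed'.
— Henry's neighbor: subject of the clause headed by 'interviewed'; c-commands the pronoun within its binding domain — blocked (Principle B).
— Hugo: subject of the matrix clause; c-commands the pronoun but lies outside its binding domain — allowed.
— Kenji: possessor inside the object DP of the matrix clause; does not c-command the pronoun — Principle B does not apply; allowed.
— Kenji's uncle: object of the matrix clause; c-commands the pronoun but lies outside its binding domain — allowed.

Hugo, Kenji, Kenji's uncle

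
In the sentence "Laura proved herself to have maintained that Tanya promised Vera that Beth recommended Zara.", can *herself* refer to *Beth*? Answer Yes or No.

No

*herself* is a reflexive; Principle A requires it to be bound within its binding domain — the matrix clause.
— Beth: subject of the clause headed by 'recommended'; does not c-command the reflexive — cannot bind it (Principle A).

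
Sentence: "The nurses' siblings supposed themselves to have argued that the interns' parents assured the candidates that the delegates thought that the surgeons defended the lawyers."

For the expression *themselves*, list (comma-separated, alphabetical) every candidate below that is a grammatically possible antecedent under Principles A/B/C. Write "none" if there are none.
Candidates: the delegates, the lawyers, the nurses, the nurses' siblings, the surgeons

*themselves* is a reflexive; Principle A requires it to be bound within its binding domain — the matrix clause.
— the delegates: subject of the clause headed by 'thought'; does not c-command the reflexive — cannot bind it (Principle A).
— the lawyers: object of the clause headed by 'defended'; does not c-command the reflexive — cannot bind it (Principle A).
— the nurses: possessor inside the subject DP of the matrix clause; does not c-command the reflexive — cannot bind it (Principle A).
— the nurses' siblings: subject of the matrix clause; c-commands the reflexive within its binding domain — allowed (Principle A).
— the surgeons: subject of the clause headed by 'defended'; does not c-command the reflexive — cannot bind it (Principle A).

the nurses' siblings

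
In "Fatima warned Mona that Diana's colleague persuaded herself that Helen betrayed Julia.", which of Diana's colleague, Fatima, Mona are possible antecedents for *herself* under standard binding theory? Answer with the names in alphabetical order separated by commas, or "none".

Diana's colleague

*herself* is a reflexive; Principle A requires it to be bound within its binding domain — the clause headed by 'persuaded'.
— Diana's colleague: subject of the clause headed by 'persuaded'; c-commands the reflexive within its binding domain — allowed (Principle A).
— Fatima: subject of the matrix clause; c-commands the reflexive but lies outside its binding domain — cannot bind it (Principle A).
— Mona: object of the matrix clause; c-commands the reflexive but lies outside its binding domain — cannot bind it (Principle A).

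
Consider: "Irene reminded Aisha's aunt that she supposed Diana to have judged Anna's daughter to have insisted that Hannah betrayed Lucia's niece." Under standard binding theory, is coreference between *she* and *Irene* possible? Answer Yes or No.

Yes

*Irene* is an R-expression; Principle C requires it to be free (not bound by any c-commanding expression).
— she: subject of the clause headed by 'supposed'; the pronoun does not c-command the R-expression — coreference allowed.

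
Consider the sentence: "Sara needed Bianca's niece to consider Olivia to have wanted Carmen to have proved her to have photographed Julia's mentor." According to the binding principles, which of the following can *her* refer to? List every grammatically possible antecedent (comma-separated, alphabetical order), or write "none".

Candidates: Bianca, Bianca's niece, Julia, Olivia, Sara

*her* is a pronoun; Principle B requires it to be free in its binding domain — the clause headed by 'proved'.
— Bianca: possessor inside the subject DP of the clause headed by 'consider'; does not c-command the pronoun — Principle B does not apply; allowed.
— Bianca's niece: subject of the clause headed by 'consider'; c-commands the pronoun but lies outside its binding domain — allowed.
— Julia: possessor inside the object DP of the clause headed by 'photographed'; is c-commanded by the pronoun; coreference would bind this R-expression — blocked (Principle C).
— Olivia: subject of the clause headed by 'wanted'; c-commands the pronoun but lies outside its binding domain — allowed.
— Sara: subject of the matrix clause; c-commands the pronoun but lies outside its binding domain — allowed.

Bianca, Bianca's niece, Olivia, Sara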